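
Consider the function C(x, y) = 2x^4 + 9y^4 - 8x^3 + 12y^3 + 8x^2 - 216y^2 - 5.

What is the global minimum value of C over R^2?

C(x,y) separates as P(x) + Q(y) − 5, so its minimum is min P + min Q − 5.
P'(x) = 8x(x - 2)(x - 1) vanishes at x ∈ {0, 1, 2}; Q'(y) = 36y(y - 3)(y + 4) vanishes at y ∈ {-4, 0, 3}.
Local minima of P (where P''>0): P(0)=0, P(2)=0. Local minima of Q: Q(-4)=-1920, Q(3)=-891.
So the global minimum of C is P(0) + Q(-4) − 5 = 0 − 1920 − 5 = -1925, attained at (0, -4).

-1925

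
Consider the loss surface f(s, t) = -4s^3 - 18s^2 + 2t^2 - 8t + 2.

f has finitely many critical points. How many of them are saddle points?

1

f separates as a function of s plus a function of t, so ∇f=0 decouples.
∂f/∂s = -12s(s + 3) = 0 at s ∈ {-3, 0}; ∂f/∂t = 4(t - 2) = 0 at t ∈ {2}.
The Hessian is diagonal: diag(f_ss, f_tt). Second derivatives: f_ss(-3)=36, f_ss(0)=-36; f_tt(2)=4.
Saddle points occur where the two diagonal entries have opposite signs: (0, 2). Count: 1.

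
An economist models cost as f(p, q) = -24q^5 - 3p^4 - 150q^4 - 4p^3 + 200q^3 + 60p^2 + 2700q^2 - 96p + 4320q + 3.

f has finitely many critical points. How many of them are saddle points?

f separates as a function of p plus a function of q, so ∇f=0 decouples.
∂f/∂p = -12(p - 2)(p - 1)(p + 4) = 0 at p ∈ {-4, 1, 2}; ∂f/∂q = -120(q - 3)(q + 1)(q + 3)(q + 4) = 0 at q ∈ {-4, -3, -1, 3}.
The Hessian is diagonal: diag(f_pp, f_qq). Second derivatives: f_pp(-4)=-360, f_pp(1)=60, f_pp(2)=-72; f_qq(-4)=2520, f_qq(-3)=-1440, f_qq(-1)=2880, f_qq(3)=-20160.
Saddle points occur where the two diagonal entries have opposite signs: (-4, -4), (-4, -1), (1, -3), (1, 3), (2, -4), (2, -1). Count: 6.

6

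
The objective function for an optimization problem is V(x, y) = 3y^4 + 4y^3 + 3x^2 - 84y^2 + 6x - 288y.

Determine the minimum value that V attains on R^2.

V(x,y) separates as P(x) + Q(y), so its minimum is min P + min Q.
P'(x) = 6x + 6 vanishes at x ∈ {-1}; Q'(y) = 12(y - 4)(y + 2)(y + 3) vanishes at y ∈ {-3, -2, 4}.
Local minima of P (where P''>0): P(-1)=-3. Local minima of Q: Q(-3)=243, Q(4)=-1472.
So the global minimum of V is P(-1) + Q(4) = -3 − 1472 = -1475, attained at (-1, 4).

-1475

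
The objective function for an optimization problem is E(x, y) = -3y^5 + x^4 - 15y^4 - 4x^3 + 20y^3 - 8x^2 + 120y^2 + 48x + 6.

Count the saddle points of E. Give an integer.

6

E separates as a function of x plus a function of y, so ∇E=0 decouples.
∂E/∂x = 4(x - 3)(x - 2)(x + 2) = 0 at x ∈ {-2, 2, 3}; ∂E/∂y = -15y(y - 2)(y + 2)(y + 4) = 0 at y ∈ {-4, -2, 0, 2}.
The Hessian is diagonal: diag(E_xx, E_yy). Second derivatives: E_xx(-2)=80, E_xx(2)=-16, E_xx(3)=20; E_yy(-4)=720, E_yy(-2)=-240, E_yy(0)=240, E_yy(2)=-720.
Saddle points occur where the two diagonal entries have opposite signs: (-2, -2), (-2, 2), (2, -4), (2, 0), (3, -2), (3, 2). Count: 6.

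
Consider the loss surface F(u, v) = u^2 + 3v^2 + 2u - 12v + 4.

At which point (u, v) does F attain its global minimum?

F(u,v) separates as P(u) + Q(v) + 4, so its minimum is min P + min Q + 4.
P'(u) = 2u + 2 vanishes at u ∈ {-1}; Q'(v) = 6v - 12 vanishes at v ∈ {2}.
Local minima of P (where P''>0): P(-1)=-1. Local minima of Q: Q(2)=-12.
So the global minimum of F is P(-1) + Q(2) + 4 = -1 − 12 + 4 = -9, attained at (-1, 2).

(-1, 2)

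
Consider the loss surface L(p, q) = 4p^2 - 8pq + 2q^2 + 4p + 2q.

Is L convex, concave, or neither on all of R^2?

neither

L is quadratic, so its Hessian is the constant matrix H = [[8, -8], [-8, 4]].
det(H) = -32, tr(H) = 12.
det(H) < 0, so H is indefinite: neither convex nor concave.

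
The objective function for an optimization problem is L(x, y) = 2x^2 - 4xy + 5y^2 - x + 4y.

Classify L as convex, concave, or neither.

L is quadratic, so its Hessian is the constant matrix H = [[4, -4], [-4, 10]].
det(H) = 24, tr(H) = 14.
det(H) > 0 and tr(H) > 0, so H is positive definite everywhere: convex.

convex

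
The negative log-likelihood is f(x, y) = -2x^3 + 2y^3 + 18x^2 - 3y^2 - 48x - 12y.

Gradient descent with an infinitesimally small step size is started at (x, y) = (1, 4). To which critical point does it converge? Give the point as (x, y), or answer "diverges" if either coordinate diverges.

(2, 2)

f is separable, so gradient descent decouples: x follows -∂f/∂x, y follows -∂f/∂y.
∂f/∂x = -6(x - 4)(x - 2); at x=1 this is -18, so x increases.
∂f/∂y = 6(y - 2)(y + 1); at y=4 this is 60, so y decreases.
x converges to its nearest critical value 2 (a local min of the x-part); y converges to 2. The iterate converges to (2, 2).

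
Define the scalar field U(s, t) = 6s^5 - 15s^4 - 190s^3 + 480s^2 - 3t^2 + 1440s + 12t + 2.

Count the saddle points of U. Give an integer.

U separates as a function of s plus a function of t, so ∇U=0 decouples.
∂U/∂s = 30(s - 4)(s - 3)(s + 1)(s + 4) = 0 at s ∈ {-4, -1, 3, 4}; ∂U/∂t = -6(t - 2) = 0 at t ∈ {2}.
The Hessian is diagonal: diag(U_ss, U_tt). Second derivatives: U_ss(-4)=-5040, U_ss(-1)=1800, U_ss(3)=-840, U_ss(4)=1200; U_tt(2)=-6.
Saddle points occur where the two diagonal entries have opposite signs: (-1, 2), (4, 2). Count: 2.

2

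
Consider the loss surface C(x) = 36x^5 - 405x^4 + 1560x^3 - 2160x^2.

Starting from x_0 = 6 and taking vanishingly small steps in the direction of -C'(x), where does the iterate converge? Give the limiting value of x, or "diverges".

4

C'(x) = 180x(x - 4)(x - 3)(x - 2), so C'(6) = 25920.
Gradient descent moves in the -C' direction, i.e. x is decreasing.
The nearest critical point in that direction is x = 4, where C'' = 1440 > 0 (a local minimum). The iterate converges there.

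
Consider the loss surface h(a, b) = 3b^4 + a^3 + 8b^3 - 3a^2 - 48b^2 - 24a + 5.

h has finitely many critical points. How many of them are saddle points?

3

h separates as a function of a plus a function of b, so ∇h=0 decouples.
∂h/∂a = 3(a - 4)(a + 2) = 0 at a ∈ {-2, 4}; ∂h/∂b = 12b(b - 2)(b + 4) = 0 at b ∈ {-4, 0, 2}.
The Hessian is diagonal: diag(h_aa, h_bb). Second derivatives: h_aa(-2)=-18, h_aa(4)=18; h_bb(-4)=288, h_bb(0)=-96, h_bb(2)=144.
Saddle points occur where the two diagonal entries have opposite signs: (-2, -4), (-2, 2), (4, 0). Count: 3.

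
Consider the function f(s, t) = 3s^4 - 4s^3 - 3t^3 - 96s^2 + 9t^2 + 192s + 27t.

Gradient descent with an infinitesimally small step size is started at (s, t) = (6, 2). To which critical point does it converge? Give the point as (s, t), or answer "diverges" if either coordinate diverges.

f is separable, so gradient descent decouples: s follows -∂f/∂s, t follows -∂f/∂t.
∂f/∂s = 12(s - 4)(s - 1)(s + 4); at s=6 this is 1200, so s decreases.
∂f/∂t = -9(t - 3)(t + 1); at t=2 this is 27, so t decreases.
s converges to its nearest critical value 4 (a local min of the s-part); t converges to -1. The iterate converges to (4, -1).

(4, -1)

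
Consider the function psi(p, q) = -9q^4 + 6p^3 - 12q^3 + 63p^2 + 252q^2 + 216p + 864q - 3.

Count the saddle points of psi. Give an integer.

3

psi separates as a function of p plus a function of q, so ∇psi=0 decouples.
∂psi/∂p = 18(p + 3)(p + 4) = 0 at p ∈ {-4, -3}; ∂psi/∂q = -36(q - 4)(q + 2)(q + 3) = 0 at q ∈ {-3, -2, 4}.
The Hessian is diagonal: diag(psi_pp, psi_qq). Second derivatives: psi_pp(-4)=-18, psi_pp(-3)=18; psi_qq(-3)=-252, psi_qq(-2)=216, psi_qq(4)=-1512.
Saddle points occur where the two diagonal entries have opposite signs: (-4, -2), (-3, -3), (-3, 4). Count: 3.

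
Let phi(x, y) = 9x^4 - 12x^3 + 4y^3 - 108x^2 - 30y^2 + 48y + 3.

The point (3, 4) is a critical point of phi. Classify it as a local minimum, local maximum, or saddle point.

local minimum

The mixed partial ∂²phi/∂x∂y is 0, so the Hessian at any point is diag(phi_xx, phi_yy) = diag(36(3x^2 - 2x - 6), 12(2y - 5)).
At (3, 4): H = diag(540, 36).
Both eigenvalues are positive, so H is positive definite: a local minimum.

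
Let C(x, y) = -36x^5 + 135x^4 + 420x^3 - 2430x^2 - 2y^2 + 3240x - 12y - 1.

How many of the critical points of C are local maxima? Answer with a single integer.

2

C separates as a function of x plus a function of y, so ∇C=0 decouples.
∂C/∂x = -180(x - 3)(x - 2)(x - 1)(x + 3) = 0 at x ∈ {-3, 1, 2, 3}; ∂C/∂y = -4(y + 3) = 0 at y ∈ {-3}.
The Hessian is diagonal: diag(C_xx, C_yy). Second derivatives: C_xx(-3)=21600, C_xx(1)=-1440, C_xx(2)=900, C_xx(3)=-2160; C_yy(-3)=-4.
Local maxima occur where both diagonal entries negative: (1, -3), (3, -3). Count: 2.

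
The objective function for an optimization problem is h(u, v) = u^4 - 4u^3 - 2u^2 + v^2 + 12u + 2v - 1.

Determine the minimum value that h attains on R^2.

h(u,v) separates as P(u) + Q(v) − 1, so its minimum is min P + min Q − 1.
P'(u) = 4(u - 3)(u - 1)(u + 1) vanishes at u ∈ {-1, 1, 3}; Q'(v) = 2v + 2 vanishes at v ∈ {-1}.
Local minima of P (where P''>0): P(-1)=-9, P(3)=-9. Local minima of Q: Q(-1)=-1.
So the global minimum of h is P(-1) + Q(-1) − 1 = -9 − 1 − 1 = -11, attained at (-1, -1).

-11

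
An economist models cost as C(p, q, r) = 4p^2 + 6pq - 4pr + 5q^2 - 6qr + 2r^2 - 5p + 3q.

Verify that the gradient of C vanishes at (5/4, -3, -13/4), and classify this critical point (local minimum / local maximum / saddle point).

local minimum

∇C = (8p + 6q - 4r - 5, 6p + 10q - 6r + 3, -4p - 6q + 4r); substituting (5/4, -3, -13/4) gives ∇C = (0, 0, 0), so (5/4, -3, -13/4) is indeed a critical point.
The Hessian is constant: H = [[8, 6, -4], [6, 10, -6], [-4, -6, 4]].
Leading principal minors: Δ₁ = 8, Δ₂ = 44, Δ₃ = 16.
All leading minors are positive, so H is positive definite: a local minimum.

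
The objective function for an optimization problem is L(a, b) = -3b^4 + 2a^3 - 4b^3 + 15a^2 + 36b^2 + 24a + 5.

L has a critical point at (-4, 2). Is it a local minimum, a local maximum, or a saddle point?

The mixed partial ∂²L/∂a∂b is 0, so the Hessian at any point is diag(L_aa, L_bb) = diag(6(2a + 5), 12(-3b^2 - 2b + 6)).
At (-4, 2): H = diag(-18, -120).
Both eigenvalues are negative, so H is negative definite: a local maximum.

local maximum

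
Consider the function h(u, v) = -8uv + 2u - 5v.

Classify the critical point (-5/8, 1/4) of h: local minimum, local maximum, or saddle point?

The Hessian of h is constant: H = [[0, -8], [-8, 0]].
det(H) = 0·0 − (-8)² = -64.
Since det(H) < 0, H is indefinite and the critical point is a saddle point.

saddle point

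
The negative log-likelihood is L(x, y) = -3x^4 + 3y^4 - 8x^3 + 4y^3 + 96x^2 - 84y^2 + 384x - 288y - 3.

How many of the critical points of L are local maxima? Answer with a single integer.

2

L separates as a function of x plus a function of y, so ∇L=0 decouples.
∂L/∂x = -12(x - 4)(x + 2)(x + 4) = 0 at x ∈ {-4, -2, 4}; ∂L/∂y = 12(y - 4)(y + 2)(y + 3) = 0 at y ∈ {-3, -2, 4}.
The Hessian is diagonal: diag(L_xx, L_yy). Second derivatives: L_xx(-4)=-192, L_xx(-2)=144, L_xx(4)=-576; L_yy(-3)=84, L_yy(-2)=-72, L_yy(4)=504.
Local maxima occur where both diagonal entries negative: (-4, -2), (4, -2). Count: 2.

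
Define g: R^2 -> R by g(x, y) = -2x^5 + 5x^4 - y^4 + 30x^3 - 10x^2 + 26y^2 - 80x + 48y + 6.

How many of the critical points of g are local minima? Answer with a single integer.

2

g separates as a function of x plus a function of y, so ∇g=0 decouples.
∂g/∂x = -10(x - 4)(x - 1)(x + 1)(x + 2) = 0 at x ∈ {-2, -1, 1, 4}; ∂g/∂y = -4(y - 4)(y + 1)(y + 3) = 0 at y ∈ {-3, -1, 4}.
The Hessian is diagonal: diag(g_xx, g_yy). Second derivatives: g_xx(-2)=180, g_xx(-1)=-100, g_xx(1)=180, g_xx(4)=-900; g_yy(-3)=-56, g_yy(-1)=40, g_yy(4)=-140.
Local minima occur where both diagonal entries positive: (-2, -1), (1, -1). Count: 2.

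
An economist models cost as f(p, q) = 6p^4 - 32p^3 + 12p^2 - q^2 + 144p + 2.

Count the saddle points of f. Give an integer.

f separates as a function of p plus a function of q, so ∇f=0 decouples.
∂f/∂p = 24(p - 3)(p - 2)(p + 1) = 0 at p ∈ {-1, 2, 3}; ∂f/∂q = -2q = 0 at q ∈ {0}.
The Hessian is diagonal: diag(f_pp, f_qq). Second derivatives: f_pp(-1)=288, f_pp(2)=-72, f_pp(3)=96; f_qq(0)=-2.
Saddle points occur where the two diagonal entries have opposite signs: (-1, 0), (3, 0). Count: 2.

2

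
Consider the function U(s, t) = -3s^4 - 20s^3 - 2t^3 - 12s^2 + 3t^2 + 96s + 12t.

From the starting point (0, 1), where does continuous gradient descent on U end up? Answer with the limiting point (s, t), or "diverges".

(-2, -1)

U is separable, so gradient descent decouples: s follows -∂U/∂s, t follows -∂U/∂t.
∂U/∂s = -12(s - 1)(s + 2)(s + 4); at s=0 this is 96, so s decreases.
∂U/∂t = -6(t - 2)(t + 1); at t=1 this is 12, so t decreases.
s converges to its nearest critical value -2 (a local min of the s-part); t converges to -1. The iterate converges to (-2, -1).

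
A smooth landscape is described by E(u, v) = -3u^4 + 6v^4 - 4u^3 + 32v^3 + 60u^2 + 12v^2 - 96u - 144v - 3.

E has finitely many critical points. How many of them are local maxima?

2

E separates as a function of u plus a function of v, so ∇E=0 decouples.
∂E/∂u = -12(u - 2)(u - 1)(u + 4) = 0 at u ∈ {-4, 1, 2}; ∂E/∂v = 24(v - 1)(v + 2)(v + 3) = 0 at v ∈ {-3, -2, 1}.
The Hessian is diagonal: diag(E_uu, E_vv). Second derivatives: E_uu(-4)=-360, E_uu(1)=60, E_uu(2)=-72; E_vv(-3)=96, E_vv(-2)=-72, E_vv(1)=288.
Local maxima occur where both diagonal entries negative: (-4, -2), (2, -2). Count: 2.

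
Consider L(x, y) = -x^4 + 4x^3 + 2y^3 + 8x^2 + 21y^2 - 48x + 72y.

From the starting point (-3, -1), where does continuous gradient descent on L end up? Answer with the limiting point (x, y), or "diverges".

L is separable, so gradient descent decouples: x follows -∂L/∂x, y follows -∂L/∂y.
∂L/∂x = -4(x - 3)(x - 2)(x + 2); at x=-3 this is 120, so x decreases.
∂L/∂y = 6(y + 3)(y + 4); at y=-1 this is 36, so y decreases.
The x-coordinate has no critical point in that direction and runs off to infinity.

diverges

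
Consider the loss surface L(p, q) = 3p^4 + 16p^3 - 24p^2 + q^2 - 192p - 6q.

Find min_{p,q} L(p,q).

-313

L(p,q) separates as A(p) + B(q), so its minimum is min A + min B.
A'(p) = 12(p - 2)(p + 2)(p + 4) vanishes at p ∈ {-4, -2, 2}; B'(q) = 2q - 6 vanishes at q ∈ {3}.
Local minima of A (where A''>0): A(-4)=128, A(2)=-304. Local minima of B: B(3)=-9.
So the global minimum of L is A(2) + B(3) = -304 − 9 = -313, attained at (2, 3).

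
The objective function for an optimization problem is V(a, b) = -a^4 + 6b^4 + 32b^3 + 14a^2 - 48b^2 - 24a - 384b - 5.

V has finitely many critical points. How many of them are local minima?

V separates as a function of a plus a function of b, so ∇V=0 decouples.
∂V/∂a = -4(a - 2)(a - 1)(a + 3) = 0 at a ∈ {-3, 1, 2}; ∂V/∂b = 24(b - 2)(b + 2)(b + 4) = 0 at b ∈ {-4, -2, 2}.
The Hessian is diagonal: diag(V_aa, V_bb). Second derivatives: V_aa(-3)=-80, V_aa(1)=16, V_aa(2)=-20; V_bb(-4)=288, V_bb(-2)=-192, V_bb(2)=576.
Local minima occur where both diagonal entries positive: (1, -4), (1, 2). Count: 2.

2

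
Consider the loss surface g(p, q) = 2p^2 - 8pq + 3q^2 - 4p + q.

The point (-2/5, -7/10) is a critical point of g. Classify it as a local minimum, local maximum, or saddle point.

saddle point

The Hessian of g is constant: H = [[4, -8], [-8, 6]].
det(H) = 4·6 − (-8)² = -40.
Since det(H) < 0, H is indefinite and the critical point is a saddle point.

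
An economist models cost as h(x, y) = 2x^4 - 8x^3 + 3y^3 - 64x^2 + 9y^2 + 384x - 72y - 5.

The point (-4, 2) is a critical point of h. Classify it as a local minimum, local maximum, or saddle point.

The mixed partial ∂²h/∂x∂y is 0, so the Hessian at any point is diag(h_xx, h_yy) = diag(8(3x^2 - 6x - 16), 18(y + 1)).
At (-4, 2): H = diag(448, 54).
Both eigenvalues are positive, so H is positive definite: a local minimum.

local minimum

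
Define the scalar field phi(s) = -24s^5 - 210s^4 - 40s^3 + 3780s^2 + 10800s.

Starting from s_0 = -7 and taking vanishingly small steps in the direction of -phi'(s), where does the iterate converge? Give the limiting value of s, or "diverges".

-5

phi'(s) = -120(s - 3)(s + 2)(s + 3)(s + 5), so phi'(-7) = -48000.
Gradient descent moves in the -phi' direction, i.e. s is increasing.
The nearest critical point in that direction is s = -5, where phi'' = 5760 > 0 (a local minimum). The iterate converges there.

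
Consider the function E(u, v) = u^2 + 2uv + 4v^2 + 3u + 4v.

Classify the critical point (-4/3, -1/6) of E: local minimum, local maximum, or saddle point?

The Hessian of E is constant: H = [[2, 2], [2, 8]].
det(H) = 2·8 − 2² = 12.
det(H) > 0 and tr(H) = 10 > 0, so H is positive definite and the point is a local minimum.

local minimum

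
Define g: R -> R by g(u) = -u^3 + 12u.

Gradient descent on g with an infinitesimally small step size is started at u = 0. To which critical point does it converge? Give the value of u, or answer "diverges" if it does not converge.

-2

g'(u) = -3(u - 2)(u + 2), so g'(0) = 12.
Gradient descent moves in the -g' direction, i.e. u is decreasing.
The nearest critical point in that direction is u = -2, where g'' = 12 > 0 (a local minimum). The iterate converges there.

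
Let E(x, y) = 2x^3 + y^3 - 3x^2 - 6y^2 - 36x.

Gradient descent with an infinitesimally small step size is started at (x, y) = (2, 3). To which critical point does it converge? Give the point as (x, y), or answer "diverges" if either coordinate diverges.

E is separable, so gradient descent decouples: x follows -∂E/∂x, y follows -∂E/∂y.
∂E/∂x = 6(x - 3)(x + 2); at x=2 this is -24, so x increases.
∂E/∂y = 3y(y - 4); at y=3 this is -9, so y increases.
x converges to its nearest critical value 3 (a local min of the x-part); y converges to 4. The iterate converges to (3, 4).

(3, 4)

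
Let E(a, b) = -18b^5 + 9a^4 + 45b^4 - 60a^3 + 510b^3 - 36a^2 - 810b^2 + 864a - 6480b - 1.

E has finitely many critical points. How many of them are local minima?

4

E separates as a function of a plus a function of b, so ∇E=0 decouples.
∂E/∂a = 36(a - 4)(a - 3)(a + 2) = 0 at a ∈ {-2, 3, 4}; ∂E/∂b = -90(b - 4)(b - 3)(b + 2)(b + 3) = 0 at b ∈ {-3, -2, 3, 4}.
The Hessian is diagonal: diag(E_aa, E_bb). Second derivatives: E_aa(-2)=1080, E_aa(3)=-180, E_aa(4)=216; E_bb(-3)=3780, E_bb(-2)=-2700, E_bb(3)=2700, E_bb(4)=-3780.
Local minima occur where both diagonal entries positive: (-2, -3), (-2, 3), (4, -3), (4, 3). Count: 4.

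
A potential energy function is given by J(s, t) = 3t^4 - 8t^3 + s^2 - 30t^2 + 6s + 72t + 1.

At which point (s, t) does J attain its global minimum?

J(s,t) separates as P(s) + Q(t) + 1, so its minimum is min P + min Q + 1.
P'(s) = 2s + 6 vanishes at s ∈ {-3}; Q'(t) = 12(t - 3)(t - 1)(t + 2) vanishes at t ∈ {-2, 1, 3}.
Local minima of P (where P''>0): P(-3)=-9. Local minima of Q: Q(-2)=-152, Q(3)=-27.
So the global minimum of J is P(-3) + Q(-2) + 1 = -9 − 152 + 1 = -160, attained at (-3, -2).

(-3, -2)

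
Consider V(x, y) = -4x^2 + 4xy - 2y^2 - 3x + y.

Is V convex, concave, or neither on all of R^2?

concave

V is quadratic, so its Hessian is the constant matrix H = [[-8, 4], [4, -4]].
det(H) = 16, tr(H) = -12.
det(H) > 0 and tr(H) < 0, so H is negative definite everywhere: concave.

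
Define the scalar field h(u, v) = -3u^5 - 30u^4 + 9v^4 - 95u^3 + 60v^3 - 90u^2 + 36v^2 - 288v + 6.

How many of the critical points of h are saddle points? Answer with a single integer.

h separates as a function of u plus a function of v, so ∇h=0 decouples.
∂h/∂u = -15u(u + 1)(u + 3)(u + 4) = 0 at u ∈ {-4, -3, -1, 0}; ∂h/∂v = 36(v - 1)(v + 2)(v + 4) = 0 at v ∈ {-4, -2, 1}.
The Hessian is diagonal: diag(h_uu, h_vv). Second derivatives: h_uu(-4)=180, h_uu(-3)=-90, h_uu(-1)=90, h_uu(0)=-180; h_vv(-4)=360, h_vv(-2)=-216, h_vv(1)=540.
Saddle points occur where the two diagonal entries have opposite signs: (-4, -2), (-3, -4), (-3, 1), (-1, -2), (0, -4), (0, 1). Count: 6.

6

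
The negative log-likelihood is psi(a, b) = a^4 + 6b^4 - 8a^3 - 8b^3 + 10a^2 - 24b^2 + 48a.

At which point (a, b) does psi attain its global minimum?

psi(a,b) separates as P(a) + Q(b), so its minimum is min P + min Q.
P'(a) = 4(a - 4)(a - 3)(a + 1) vanishes at a ∈ {-1, 3, 4}; Q'(b) = 24b(b - 2)(b + 1) vanishes at b ∈ {-1, 0, 2}.
Local minima of P (where P''>0): P(-1)=-29, P(4)=96. Local minima of Q: Q(-1)=-10, Q(2)=-64.
So the global minimum of psi is P(-1) + Q(2) = -29 − 64 = -93, attained at (-1, 2).

(-1, 2)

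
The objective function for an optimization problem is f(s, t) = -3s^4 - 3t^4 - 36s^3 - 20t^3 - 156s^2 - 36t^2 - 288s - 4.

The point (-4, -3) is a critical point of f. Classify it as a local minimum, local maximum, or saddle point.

The mixed partial ∂²f/∂s∂t is 0, so the Hessian at any point is diag(f_ss, f_tt) = diag(-12(3s^2 + 18s + 26), -12(3t^2 + 10t + 6)).
At (-4, -3): H = diag(-24, -36).
Both eigenvalues are negative, so H is negative definite: a local maximum.

local maximum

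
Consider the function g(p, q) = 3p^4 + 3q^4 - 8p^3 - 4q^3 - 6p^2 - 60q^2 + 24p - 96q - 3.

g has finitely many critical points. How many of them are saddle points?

g separates as a function of p plus a function of q, so ∇g=0 decouples.
∂g/∂p = 12(p - 2)(p - 1)(p + 1) = 0 at p ∈ {-1, 1, 2}; ∂g/∂q = 12(q - 4)(q + 1)(q + 2) = 0 at q ∈ {-2, -1, 4}.
The Hessian is diagonal: diag(g_pp, g_qq). Second derivatives: g_pp(-1)=72, g_pp(1)=-24, g_pp(2)=36; g_qq(-2)=72, g_qq(-1)=-60, g_qq(4)=360.
Saddle points occur where the two diagonal entries have opposite signs: (-1, -1), (1, -2), (1, 4), (2, -1). Count: 4.

4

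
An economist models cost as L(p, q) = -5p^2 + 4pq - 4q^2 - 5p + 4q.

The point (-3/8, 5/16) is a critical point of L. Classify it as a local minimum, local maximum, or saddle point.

The Hessian of L is constant: H = [[-10, 4], [4, -8]].
det(H) = (-10)·(-8) − 4² = 64.
det(H) > 0 and tr(H) = -18 < 0, so H is negative definite and the point is a local maximum.

local maximum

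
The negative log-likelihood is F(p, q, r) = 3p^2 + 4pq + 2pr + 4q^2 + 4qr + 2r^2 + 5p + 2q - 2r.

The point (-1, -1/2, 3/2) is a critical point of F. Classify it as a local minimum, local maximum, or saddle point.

The Hessian is constant: H = [[6, 4, 2], [4, 8, 4], [2, 4, 4]].
Leading principal minors: Δ₁ = 6, Δ₂ = 32, Δ₃ = 64.
All leading minors are positive, so H is positive definite: a local minimum.

local minimum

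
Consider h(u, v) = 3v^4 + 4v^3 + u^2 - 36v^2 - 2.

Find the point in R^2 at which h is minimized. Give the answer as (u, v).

(0, -3)

h(u,v) separates as P(u) + Q(v) − 2, so its minimum is min P + min Q − 2.
P'(u) = 2u vanishes at u ∈ {0}; Q'(v) = 12v(v - 2)(v + 3) vanishes at v ∈ {-3, 0, 2}.
Local minima of P (where P''>0): P(0)=0. Local minima of Q: Q(-3)=-189, Q(2)=-64.
So the global minimum of h is P(0) + Q(-3) − 2 = 0 − 189 − 2 = -191, attained at (0, -3).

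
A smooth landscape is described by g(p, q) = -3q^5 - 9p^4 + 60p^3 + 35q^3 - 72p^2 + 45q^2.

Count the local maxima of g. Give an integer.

g separates as a function of p plus a function of q, so ∇g=0 decouples.
∂g/∂p = -36p(p - 4)(p - 1) = 0 at p ∈ {0, 1, 4}; ∂g/∂q = -15q(q - 3)(q + 1)(q + 2) = 0 at q ∈ {-2, -1, 0, 3}.
The Hessian is diagonal: diag(g_pp, g_qq). Second derivatives: g_pp(0)=-144, g_pp(1)=108, g_pp(4)=-432; g_qq(-2)=150, g_qq(-1)=-60, g_qq(0)=90, g_qq(3)=-900.
Local maxima occur where both diagonal entries negative: (0, -1), (0, 3), (4, -1), (4, 3). Count: 4.

4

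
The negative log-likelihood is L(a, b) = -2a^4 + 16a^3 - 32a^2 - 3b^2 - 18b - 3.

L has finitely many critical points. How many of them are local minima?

0

L separates as a function of a plus a function of b, so ∇L=0 decouples.
∂L/∂a = -8a(a - 4)(a - 2) = 0 at a ∈ {0, 2, 4}; ∂L/∂b = -6(b + 3) = 0 at b ∈ {-3}.
The Hessian is diagonal: diag(L_aa, L_bb). Second derivatives: L_aa(0)=-64, L_aa(2)=32, L_aa(4)=-64; L_bb(-3)=-6.
Local minima occur where both diagonal entries positive: none. Count: 0.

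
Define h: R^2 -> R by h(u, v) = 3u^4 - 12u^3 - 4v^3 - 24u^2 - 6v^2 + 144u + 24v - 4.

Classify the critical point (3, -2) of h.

The mixed partial ∂²h/∂u∂v is 0, so the Hessian at any point is diag(h_uu, h_vv) = diag(12(3u^2 - 6u - 4), -12(2v + 1)).
At (3, -2): H = diag(60, 36).
Both eigenvalues are positive, so H is positive definite: a local minimum.

local minimum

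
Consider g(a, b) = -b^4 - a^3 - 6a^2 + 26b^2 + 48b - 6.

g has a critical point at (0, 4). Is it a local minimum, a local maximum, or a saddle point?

The mixed partial ∂²g/∂a∂b is 0, so the Hessian at any point is diag(g_aa, g_bb) = diag(-6(a + 2), 4(-3b^2 + 13)).
At (0, 4): H = diag(-12, -140).
Both eigenvalues are negative, so H is negative definite: a local maximum.

local maximum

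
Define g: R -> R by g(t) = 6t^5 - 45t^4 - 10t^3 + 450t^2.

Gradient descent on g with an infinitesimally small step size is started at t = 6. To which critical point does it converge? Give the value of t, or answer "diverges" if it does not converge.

g'(t) = 30t(t - 5)(t - 3)(t + 2), so g'(6) = 4320.
Gradient descent moves in the -g' direction, i.e. t is decreasing.
The nearest critical point in that direction is t = 5, where g'' = 2100 > 0 (a local minimum). The iterate converges there.

5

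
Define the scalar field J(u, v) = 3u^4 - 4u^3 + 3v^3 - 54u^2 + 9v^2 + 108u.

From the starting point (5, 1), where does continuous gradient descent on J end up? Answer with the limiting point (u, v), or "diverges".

(3, 0)

J is separable, so gradient descent decouples: u follows -∂J/∂u, v follows -∂J/∂v.
∂J/∂u = 12(u - 3)(u - 1)(u + 3); at u=5 this is 768, so u decreases.
∂J/∂v = 9v(v + 2); at v=1 this is 27, so v decreases.
u converges to its nearest critical value 3 (a local min of the u-part); v converges to 0. The iterate converges to (3, 0).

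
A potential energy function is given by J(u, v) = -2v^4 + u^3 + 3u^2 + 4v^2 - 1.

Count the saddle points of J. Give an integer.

J separates as a function of u plus a function of v, so ∇J=0 decouples.
∂J/∂u = 3u(u + 2) = 0 at u ∈ {-2, 0}; ∂J/∂v = -8v(v - 1)(v + 1) = 0 at v ∈ {-1, 0, 1}.
The Hessian is diagonal: diag(J_uu, J_vv). Second derivatives: J_uu(-2)=-6, J_uu(0)=6; J_vv(-1)=-16, J_vv(0)=8, J_vv(1)=-16.
Saddle points occur where the two diagonal entries have opposite signs: (-2, 0), (0, -1), (0, 1). Count: 3.

3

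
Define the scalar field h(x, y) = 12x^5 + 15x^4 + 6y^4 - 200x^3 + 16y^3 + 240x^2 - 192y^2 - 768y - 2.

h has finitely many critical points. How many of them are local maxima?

2

h separates as a function of x plus a function of y, so ∇h=0 decouples.
∂h/∂x = 60x(x - 2)(x - 1)(x + 4) = 0 at x ∈ {-4, 0, 1, 2}; ∂h/∂y = 24(y - 4)(y + 2)(y + 4) = 0 at y ∈ {-4, -2, 4}.
The Hessian is diagonal: diag(h_xx, h_yy). Second derivatives: h_xx(-4)=-7200, h_xx(0)=480, h_xx(1)=-300, h_xx(2)=720; h_yy(-4)=384, h_yy(-2)=-288, h_yy(4)=1152.
Local maxima occur where both diagonal entries negative: (-4, -2), (1, -2). Count: 2.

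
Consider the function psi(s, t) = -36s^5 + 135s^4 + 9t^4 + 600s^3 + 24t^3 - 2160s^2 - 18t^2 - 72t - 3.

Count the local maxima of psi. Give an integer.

2

psi separates as a function of s plus a function of t, so ∇psi=0 decouples.
∂psi/∂s = -180s(s - 4)(s - 2)(s + 3) = 0 at s ∈ {-3, 0, 2, 4}; ∂psi/∂t = 36(t - 1)(t + 1)(t + 2) = 0 at t ∈ {-2, -1, 1}.
The Hessian is diagonal: diag(psi_ss, psi_tt). Second derivatives: psi_ss(-3)=18900, psi_ss(0)=-4320, psi_ss(2)=3600, psi_ss(4)=-10080; psi_tt(-2)=108, psi_tt(-1)=-72, psi_tt(1)=216.
Local maxima occur where both diagonal entries negative: (0, -1), (4, -1). Count: 2.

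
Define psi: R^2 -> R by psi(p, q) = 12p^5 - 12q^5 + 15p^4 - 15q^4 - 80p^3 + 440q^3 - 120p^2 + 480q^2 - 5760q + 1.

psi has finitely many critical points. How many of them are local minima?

psi separates as a function of p plus a function of q, so ∇psi=0 decouples.
∂psi/∂p = 60p(p - 2)(p + 1)(p + 2) = 0 at p ∈ {-2, -1, 0, 2}; ∂psi/∂q = -60(q - 4)(q - 2)(q + 3)(q + 4) = 0 at q ∈ {-4, -3, 2, 4}.
The Hessian is diagonal: diag(psi_pp, psi_qq). Second derivatives: psi_pp(-2)=-480, psi_pp(-1)=180, psi_pp(0)=-240, psi_pp(2)=1440; psi_qq(-4)=2880, psi_qq(-3)=-2100, psi_qq(2)=3600, psi_qq(4)=-6720.
Local minima occur where both diagonal entries positive: (-1, -4), (-1, 2), (2, -4), (2, 2). Count: 4.

4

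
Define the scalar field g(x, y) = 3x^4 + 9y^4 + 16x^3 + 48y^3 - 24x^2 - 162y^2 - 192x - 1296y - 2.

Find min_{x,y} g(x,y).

g(x,y) separates as P(x) + Q(y) − 2, so its minimum is min P + min Q − 2.
P'(x) = 12(x - 2)(x + 2)(x + 4) vanishes at x ∈ {-4, -2, 2}; Q'(y) = 36(y - 3)(y + 3)(y + 4) vanishes at y ∈ {-4, -3, 3}.
Local minima of P (where P''>0): P(-4)=128, P(2)=-304. Local minima of Q: Q(-4)=1824, Q(3)=-3321.
So the global minimum of g is P(2) + Q(3) − 2 = -304 − 3321 − 2 = -3627, attained at (2, 3).

-3627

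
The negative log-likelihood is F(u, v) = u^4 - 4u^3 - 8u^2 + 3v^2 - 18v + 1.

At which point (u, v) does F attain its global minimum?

(4, 3)

F(u,v) separates as P(u) + Q(v) + 1, so its minimum is min P + min Q + 1.
P'(u) = 4u(u - 4)(u + 1) vanishes at u ∈ {-1, 0, 4}; Q'(v) = 6v - 18 vanishes at v ∈ {3}.
Local minima of P (where P''>0): P(-1)=-3, P(4)=-128. Local minima of Q: Q(3)=-27.
So the global minimum of F is P(4) + Q(3) + 1 = -128 − 27 + 1 = -154, attained at (4, 3).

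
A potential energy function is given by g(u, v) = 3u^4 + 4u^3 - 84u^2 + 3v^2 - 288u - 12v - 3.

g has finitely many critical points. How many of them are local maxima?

0

g separates as a function of u plus a function of v, so ∇g=0 decouples.
∂g/∂u = 12(u - 4)(u + 2)(u + 3) = 0 at u ∈ {-3, -2, 4}; ∂g/∂v = 6(v - 2) = 0 at v ∈ {2}.
The Hessian is diagonal: diag(g_uu, g_vv). Second derivatives: g_uu(-3)=84, g_uu(-2)=-72, g_uu(4)=504; g_vv(2)=6.
Local maxima occur where both diagonal entries negative: none. Count: 0.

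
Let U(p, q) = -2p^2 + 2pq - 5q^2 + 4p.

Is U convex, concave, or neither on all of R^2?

concave

U is quadratic, so its Hessian is the constant matrix H = [[-4, 2], [2, -10]].
det(H) = 36, tr(H) = -14.
det(H) > 0 and tr(H) < 0, so H is negative definite everywhere: concave.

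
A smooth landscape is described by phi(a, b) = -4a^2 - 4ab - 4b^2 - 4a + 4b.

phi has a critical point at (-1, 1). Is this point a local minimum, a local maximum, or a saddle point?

local maximum

The Hessian of phi is constant: H = [[-8, -4], [-4, -8]].
det(H) = (-8)·(-8) − (-4)² = 48.
det(H) > 0 and tr(H) = -16 < 0, so H is negative definite and the point is a local maximum.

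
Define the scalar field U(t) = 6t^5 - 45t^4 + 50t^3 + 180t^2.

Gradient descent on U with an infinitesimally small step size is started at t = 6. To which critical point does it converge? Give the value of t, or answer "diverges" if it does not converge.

4

U'(t) = 30t(t - 4)(t - 3)(t + 1), so U'(6) = 7560.
Gradient descent moves in the -U' direction, i.e. t is decreasing.
The nearest critical point in that direction is t = 4, where U'' = 600 > 0 (a local minimum). The iterate converges there.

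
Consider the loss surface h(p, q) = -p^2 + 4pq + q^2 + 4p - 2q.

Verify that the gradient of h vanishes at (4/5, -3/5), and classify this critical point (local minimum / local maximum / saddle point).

saddle point

∇h = (-2p + 4q + 4, 4p + 2q - 2); substituting (4/5, -3/5) gives ∇h = (0, 0), so (4/5, -3/5) is indeed a critical point.
The Hessian of h is constant: H = [[-2, 4], [4, 2]].
det(H) = (-2)·2 − 4² = -20.
Since det(H) < 0, H is indefinite and the critical point is a saddle point.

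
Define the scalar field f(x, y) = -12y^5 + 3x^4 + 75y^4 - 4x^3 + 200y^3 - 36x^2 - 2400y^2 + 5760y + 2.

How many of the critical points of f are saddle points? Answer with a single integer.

f separates as a function of x plus a function of y, so ∇f=0 decouples.
∂f/∂x = 12x(x - 3)(x + 2) = 0 at x ∈ {-2, 0, 3}; ∂f/∂y = -60(y - 4)(y - 3)(y - 2)(y + 4) = 0 at y ∈ {-4, 2, 3, 4}.
The Hessian is diagonal: diag(f_xx, f_yy). Second derivatives: f_xx(-2)=120, f_xx(0)=-72, f_xx(3)=180; f_yy(-4)=20160, f_yy(2)=-720, f_yy(3)=420, f_yy(4)=-960.
Saddle points occur where the two diagonal entries have opposite signs: (-2, 2), (-2, 4), (0, -4), (0, 3), (3, 2), (3, 4). Count: 6.

6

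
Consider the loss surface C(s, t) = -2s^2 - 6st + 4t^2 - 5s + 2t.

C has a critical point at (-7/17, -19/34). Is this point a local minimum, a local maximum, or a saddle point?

saddle point

The Hessian of C is constant: H = [[-4, -6], [-6, 8]].
det(H) = (-4)·8 − (-6)² = -68.
Since det(H) < 0, H is indefinite and the critical point is a saddle point.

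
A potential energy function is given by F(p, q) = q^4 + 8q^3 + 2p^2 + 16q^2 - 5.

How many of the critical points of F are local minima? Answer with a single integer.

F separates as a function of p plus a function of q, so ∇F=0 decouples.
∂F/∂p = 4p = 0 at p ∈ {0}; ∂F/∂q = 4q(q + 2)(q + 4) = 0 at q ∈ {-4, -2, 0}.
The Hessian is diagonal: diag(F_pp, F_qq). Second derivatives: F_pp(0)=4; F_qq(-4)=32, F_qq(-2)=-16, F_qq(0)=32.
Local minima occur where both diagonal entries positive: (0, -4), (0, 0). Count: 2.

2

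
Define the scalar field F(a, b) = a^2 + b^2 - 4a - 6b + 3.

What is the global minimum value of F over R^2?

F(a,b) separates as P(a) + Q(b) + 3, so its minimum is min P + min Q + 3.
P'(a) = 2a - 4 vanishes at a ∈ {2}; Q'(b) = 2b - 6 vanishes at b ∈ {3}.
Local minima of P (where P''>0): P(2)=-4. Local minima of Q: Q(3)=-9.
So the global minimum of F is P(2) + Q(3) + 3 = -4 − 9 + 3 = -10, attained at (2, 3).

-10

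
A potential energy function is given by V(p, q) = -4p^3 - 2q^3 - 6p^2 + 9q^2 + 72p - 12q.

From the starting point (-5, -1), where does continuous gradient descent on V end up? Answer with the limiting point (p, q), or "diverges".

V is separable, so gradient descent decouples: p follows -∂V/∂p, q follows -∂V/∂q.
∂V/∂p = -12(p - 2)(p + 3); at p=-5 this is -168, so p increases.
∂V/∂q = -6(q - 2)(q - 1); at q=-1 this is -36, so q increases.
p converges to its nearest critical value -3 (a local min of the p-part); q converges to 1. The iterate converges to (-3, 1).

(-3, 1)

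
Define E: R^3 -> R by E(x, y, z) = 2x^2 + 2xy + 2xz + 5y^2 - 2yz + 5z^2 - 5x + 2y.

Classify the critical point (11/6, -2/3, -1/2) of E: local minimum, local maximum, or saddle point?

local minimum

The Hessian is constant: H = [[4, 2, 2], [2, 10, -2], [2, -2, 10]].
Leading principal minors: Δ₁ = 4, Δ₂ = 36, Δ₃ = 288.
All leading minors are positive, so H is positive definite: a local minimum.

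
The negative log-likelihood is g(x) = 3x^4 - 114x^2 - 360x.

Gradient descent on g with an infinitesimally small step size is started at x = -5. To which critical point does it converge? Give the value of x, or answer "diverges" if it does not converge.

g'(x) = 12(x - 5)(x + 2)(x + 3), so g'(-5) = -720.
Gradient descent moves in the -g' direction, i.e. x is increasing.
The nearest critical point in that direction is x = -3, where g'' = 96 > 0 (a local minimum). The iterate converges there.

-3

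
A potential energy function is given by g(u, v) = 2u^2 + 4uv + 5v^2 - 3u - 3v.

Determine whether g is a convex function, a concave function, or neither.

g is quadratic, so its Hessian is the constant matrix H = [[4, 4], [4, 10]].
det(H) = 24, tr(H) = 14.
det(H) > 0 and tr(H) > 0, so H is positive definite everywhere: convex.

convex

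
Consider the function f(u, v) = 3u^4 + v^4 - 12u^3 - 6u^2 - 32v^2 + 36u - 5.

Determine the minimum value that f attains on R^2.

-288

f(u,v) separates as P(u) + Q(v) − 5, so its minimum is min P + min Q − 5.
P'(u) = 12(u - 3)(u - 1)(u + 1) vanishes at u ∈ {-1, 1, 3}; Q'(v) = 4v(v - 4)(v + 4) vanishes at v ∈ {-4, 0, 4}.
Local minima of P (where P''>0): P(-1)=-27, P(3)=-27. Local minima of Q: Q(-4)=-256, Q(4)=-256.
So the global minimum of f is P(-1) + Q(-4) − 5 = -27 − 256 − 5 = -288, attained at (-1, -4).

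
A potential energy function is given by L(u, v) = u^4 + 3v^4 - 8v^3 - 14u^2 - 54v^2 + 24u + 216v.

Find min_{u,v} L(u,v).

-792

L(u,v) separates as P(u) + Q(v), so its minimum is min P + min Q.
P'(u) = 4(u - 2)(u - 1)(u + 3) vanishes at u ∈ {-3, 1, 2}; Q'(v) = 12(v - 3)(v - 2)(v + 3) vanishes at v ∈ {-3, 2, 3}.
Local minima of P (where P''>0): P(-3)=-117, P(2)=8. Local minima of Q: Q(-3)=-675, Q(3)=189.
So the global minimum of L is P(-3) + Q(-3) = -117 − 675 = -792, attained at (-3, -3).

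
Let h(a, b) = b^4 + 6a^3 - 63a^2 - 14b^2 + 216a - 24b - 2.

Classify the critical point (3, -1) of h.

local maximum

The mixed partial ∂²h/∂a∂b is 0, so the Hessian at any point is diag(h_aa, h_bb) = diag(18(2a - 7), 4(3b^2 - 7)).
At (3, -1): H = diag(-18, -16).
Both eigenvalues are negative, so H is negative definite: a local maximum.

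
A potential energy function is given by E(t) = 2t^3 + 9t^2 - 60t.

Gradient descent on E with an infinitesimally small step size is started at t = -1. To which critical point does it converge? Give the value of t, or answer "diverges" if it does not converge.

2

E'(t) = 6(t - 2)(t + 5), so E'(-1) = -72.
Gradient descent moves in the -E' direction, i.e. t is increasing.
The nearest critical point in that direction is t = 2, where E'' = 42 > 0 (a local minimum). The iterate converges there.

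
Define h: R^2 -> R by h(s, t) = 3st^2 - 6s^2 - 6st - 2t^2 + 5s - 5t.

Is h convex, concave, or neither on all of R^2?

The term 3st^2 is cubic, so the Hessian is not constant.
∂²h/∂t² = 6s - 4, which takes both signs as s varies (negative for sufficiently negative s). A diagonal entry of the Hessian changing sign means the Hessian is neither positive- nor negative-semidefinite on all of R^2.

neither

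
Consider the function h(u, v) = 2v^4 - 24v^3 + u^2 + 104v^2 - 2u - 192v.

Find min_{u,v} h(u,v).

-129

h(u,v) separates as P(u) + Q(v), so its minimum is min P + min Q.
P'(u) = 2u - 2 vanishes at u ∈ {1}; Q'(v) = 8(v - 4)(v - 3)(v - 2) vanishes at v ∈ {2, 3, 4}.
Local minima of P (where P''>0): P(1)=-1. Local minima of Q: Q(2)=-128, Q(4)=-128.
So the global minimum of h is P(1) + Q(2) = -1 − 128 = -129, attained at (1, 2).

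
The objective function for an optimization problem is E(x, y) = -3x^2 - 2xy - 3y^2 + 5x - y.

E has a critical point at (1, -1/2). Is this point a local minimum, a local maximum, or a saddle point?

The Hessian of E is constant: H = [[-6, -2], [-2, -6]].
det(H) = (-6)·(-6) − (-2)² = 32.
det(H) > 0 and tr(H) = -12 < 0, so H is negative definite and the point is a local maximum.

local maximum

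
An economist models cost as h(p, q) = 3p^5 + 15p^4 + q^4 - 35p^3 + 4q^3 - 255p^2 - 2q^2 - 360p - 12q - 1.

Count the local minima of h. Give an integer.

4

h separates as a function of p plus a function of q, so ∇h=0 decouples.
∂h/∂p = 15(p - 3)(p + 1)(p + 2)(p + 4) = 0 at p ∈ {-4, -2, -1, 3}; ∂h/∂q = 4(q - 1)(q + 1)(q + 3) = 0 at q ∈ {-3, -1, 1}.
The Hessian is diagonal: diag(h_pp, h_qq). Second derivatives: h_pp(-4)=-630, h_pp(-2)=150, h_pp(-1)=-180, h_pp(3)=2100; h_qq(-3)=32, h_qq(-1)=-16, h_qq(1)=32.
Local minima occur where both diagonal entries positive: (-2, -3), (-2, 1), (3, -3), (3, 1). Count: 4.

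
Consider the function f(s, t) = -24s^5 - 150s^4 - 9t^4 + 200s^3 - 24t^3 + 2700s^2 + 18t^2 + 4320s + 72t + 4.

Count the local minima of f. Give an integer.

f separates as a function of s plus a function of t, so ∇f=0 decouples.
∂f/∂s = -120(s - 3)(s + 1)(s + 3)(s + 4) = 0 at s ∈ {-4, -3, -1, 3}; ∂f/∂t = -36(t - 1)(t + 1)(t + 2) = 0 at t ∈ {-2, -1, 1}.
The Hessian is diagonal: diag(f_ss, f_tt). Second derivatives: f_ss(-4)=2520, f_ss(-3)=-1440, f_ss(-1)=2880, f_ss(3)=-20160; f_tt(-2)=-108, f_tt(-1)=72, f_tt(1)=-216.
Local minima occur where both diagonal entries positive: (-4, -1), (-1, -1). Count: 2.

2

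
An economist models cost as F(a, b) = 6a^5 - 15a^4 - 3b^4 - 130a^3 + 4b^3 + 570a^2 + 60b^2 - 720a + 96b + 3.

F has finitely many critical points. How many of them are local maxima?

F separates as a function of a plus a function of b, so ∇F=0 decouples.
∂F/∂a = 30(a - 3)(a - 2)(a - 1)(a + 4) = 0 at a ∈ {-4, 1, 2, 3}; ∂F/∂b = -12(b - 4)(b + 1)(b + 2) = 0 at b ∈ {-2, -1, 4}.
The Hessian is diagonal: diag(F_aa, F_bb). Second derivatives: F_aa(-4)=-6300, F_aa(1)=300, F_aa(2)=-180, F_aa(3)=420; F_bb(-2)=-72, F_bb(-1)=60, F_bb(4)=-360.
Local maxima occur where both diagonal entries negative: (-4, -2), (-4, 4), (2, -2), (2, 4). Count: 4.

4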